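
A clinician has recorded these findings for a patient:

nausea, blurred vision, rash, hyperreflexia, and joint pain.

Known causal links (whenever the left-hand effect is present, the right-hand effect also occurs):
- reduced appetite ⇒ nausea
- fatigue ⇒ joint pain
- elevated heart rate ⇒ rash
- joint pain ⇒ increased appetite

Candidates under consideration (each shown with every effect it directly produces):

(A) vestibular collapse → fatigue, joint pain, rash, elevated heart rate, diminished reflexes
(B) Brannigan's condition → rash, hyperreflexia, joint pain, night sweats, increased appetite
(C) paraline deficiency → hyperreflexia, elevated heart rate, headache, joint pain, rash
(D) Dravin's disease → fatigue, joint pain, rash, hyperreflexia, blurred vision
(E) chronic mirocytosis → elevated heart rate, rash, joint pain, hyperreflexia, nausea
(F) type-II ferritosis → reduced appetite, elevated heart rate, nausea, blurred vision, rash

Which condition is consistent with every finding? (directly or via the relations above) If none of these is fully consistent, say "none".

Checking each candidate against the observations:
(A) vestibular collapse — nausea -; blurred vision -; rash +; hyperreflexia -; joint pain +
(B) Brannigan's condition — nausea -; blurred vision -; rash +; hyperreflexia +; joint pain +
(C) paraline deficiency — nausea -; blurred vision -; rash +; hyperreflexia +; joint pain +
(D) Dravin's disease — nausea -; blurred vision +; rash +; hyperreflexia +; joint pain +
(E) chronic mirocytosis — nausea +; blurred vision -; rash +; hyperreflexia +; joint pain +
(F) type-II ferritosis — does not account for hyperreflexia, joint pain
Every candidate fails on at least one observation.

none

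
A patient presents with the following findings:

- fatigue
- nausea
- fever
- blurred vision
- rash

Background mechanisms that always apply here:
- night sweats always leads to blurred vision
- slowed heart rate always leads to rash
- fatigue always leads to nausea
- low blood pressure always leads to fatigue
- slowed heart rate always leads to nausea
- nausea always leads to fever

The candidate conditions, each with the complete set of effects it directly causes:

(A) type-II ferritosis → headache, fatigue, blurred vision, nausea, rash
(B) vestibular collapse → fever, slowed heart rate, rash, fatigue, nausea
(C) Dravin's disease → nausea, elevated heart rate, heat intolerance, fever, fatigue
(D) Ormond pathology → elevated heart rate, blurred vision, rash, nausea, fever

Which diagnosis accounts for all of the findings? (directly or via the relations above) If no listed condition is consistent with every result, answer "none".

Testing each hypothesis:
(A) type-II ferritosis — fatigue yes; nausea yes; fever yes (by nausea → fever); blurred vision yes; rash yes
(B) vestibular collapse — does not account for blurred vision
(C) Dravin's disease — fatigue yes; nausea yes; fever yes; blurred vision NO; rash NO
(D) Ormond pathology — fatigue NO; nausea yes; fever yes; blurred vision yes; rash yes
Only (A) is consistent with every observation.

A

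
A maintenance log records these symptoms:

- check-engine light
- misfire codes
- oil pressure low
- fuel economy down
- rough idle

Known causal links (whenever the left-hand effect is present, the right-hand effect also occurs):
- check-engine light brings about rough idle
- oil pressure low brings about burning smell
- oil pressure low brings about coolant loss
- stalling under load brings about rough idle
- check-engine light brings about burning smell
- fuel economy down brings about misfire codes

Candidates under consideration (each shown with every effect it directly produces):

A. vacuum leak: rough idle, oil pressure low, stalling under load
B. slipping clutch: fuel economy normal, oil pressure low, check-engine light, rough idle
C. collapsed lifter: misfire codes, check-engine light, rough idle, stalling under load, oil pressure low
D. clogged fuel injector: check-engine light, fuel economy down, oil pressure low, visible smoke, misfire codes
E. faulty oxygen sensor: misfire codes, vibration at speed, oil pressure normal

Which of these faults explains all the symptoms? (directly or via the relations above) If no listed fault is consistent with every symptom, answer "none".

Per-candidate check:
(A) vacuum leak — does not account for check-engine light, misfire codes, fuel economy down
(B) slipping clutch — check-engine light yes; misfire codes NO; oil pressure low yes; fuel economy down NO; rough idle yes
(C) collapsed lifter — check-engine light yes; misfire codes yes; oil pressure low yes; fuel economy down NO; rough idle yes
(D) clogged fuel injector — check-engine light yes; misfire codes yes; oil pressure low yes; fuel economy down yes; rough idle yes (through check-engine light → rough idle)
(E) faulty oxygen sensor — check-engine light NO; misfire codes yes; oil pressure low NO; fuel economy down NO; rough idle NO
Only (D) is consistent with every observation.

D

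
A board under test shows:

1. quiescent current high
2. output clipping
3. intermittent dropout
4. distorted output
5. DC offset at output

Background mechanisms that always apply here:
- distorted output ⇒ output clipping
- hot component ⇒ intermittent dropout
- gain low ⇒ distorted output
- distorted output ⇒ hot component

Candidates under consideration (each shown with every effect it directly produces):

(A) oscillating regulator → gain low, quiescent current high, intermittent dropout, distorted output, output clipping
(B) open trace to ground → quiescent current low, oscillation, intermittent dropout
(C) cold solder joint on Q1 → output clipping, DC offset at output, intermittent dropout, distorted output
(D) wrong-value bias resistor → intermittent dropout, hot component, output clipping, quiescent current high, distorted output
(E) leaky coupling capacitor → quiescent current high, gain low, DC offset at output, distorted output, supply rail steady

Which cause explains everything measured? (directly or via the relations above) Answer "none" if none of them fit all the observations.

E

Per-candidate check:
(A) oscillating regulator — quiescent current high +; output clipping +; intermittent dropout +; distorted output +; DC offset at output -
(B) open trace to ground — quiescent current high -; output clipping -; intermittent dropout +; distorted output -; DC offset at output -
(C) cold solder joint on Q1 — quiescent current high -; output clipping +; intermittent dropout +; distorted output +; DC offset at output +
(D) wrong-value bias resistor — quiescent current high +; output clipping +; intermittent dropout +; distorted output +; DC offset at output -
(E) leaky coupling capacitor — quiescent current high +; output clipping + (through distorted output → output clipping); intermittent dropout + (through distorted output → hot component → intermittent dropout); distorted output +; DC offset at output +
(E) is the only candidate with no mismatches.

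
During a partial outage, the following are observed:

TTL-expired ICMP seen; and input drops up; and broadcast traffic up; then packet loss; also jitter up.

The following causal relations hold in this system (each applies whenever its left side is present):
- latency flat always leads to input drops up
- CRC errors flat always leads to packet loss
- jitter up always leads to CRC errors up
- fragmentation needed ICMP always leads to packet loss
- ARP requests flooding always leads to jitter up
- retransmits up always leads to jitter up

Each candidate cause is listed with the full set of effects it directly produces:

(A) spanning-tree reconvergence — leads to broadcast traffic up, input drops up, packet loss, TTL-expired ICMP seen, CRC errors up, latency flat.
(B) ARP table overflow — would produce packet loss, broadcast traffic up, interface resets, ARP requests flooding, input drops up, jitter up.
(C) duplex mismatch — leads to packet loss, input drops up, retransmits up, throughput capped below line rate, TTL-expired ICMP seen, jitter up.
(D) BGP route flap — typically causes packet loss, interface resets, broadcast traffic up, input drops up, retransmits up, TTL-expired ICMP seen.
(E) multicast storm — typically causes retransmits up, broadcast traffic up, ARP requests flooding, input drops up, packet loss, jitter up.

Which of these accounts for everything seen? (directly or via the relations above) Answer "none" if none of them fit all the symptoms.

Per-candidate check:
(A) spanning-tree reconvergence — does not account for jitter up
(B) ARP table overflow — TTL-expired ICMP seen miss; input drops up match; broadcast traffic up match; packet loss match; jitter up match
(C) duplex mismatch — TTL-expired ICMP seen match; input drops up match; broadcast traffic up miss; packet loss match; jitter up match
(D) BGP route flap — TTL-expired ICMP seen match; input drops up match; broadcast traffic up match; packet loss match; jitter up match (through retransmits up → jitter up)
(E) multicast storm — does not account for TTL-expired ICMP seen
(D) alone accounts for all the evidence.

D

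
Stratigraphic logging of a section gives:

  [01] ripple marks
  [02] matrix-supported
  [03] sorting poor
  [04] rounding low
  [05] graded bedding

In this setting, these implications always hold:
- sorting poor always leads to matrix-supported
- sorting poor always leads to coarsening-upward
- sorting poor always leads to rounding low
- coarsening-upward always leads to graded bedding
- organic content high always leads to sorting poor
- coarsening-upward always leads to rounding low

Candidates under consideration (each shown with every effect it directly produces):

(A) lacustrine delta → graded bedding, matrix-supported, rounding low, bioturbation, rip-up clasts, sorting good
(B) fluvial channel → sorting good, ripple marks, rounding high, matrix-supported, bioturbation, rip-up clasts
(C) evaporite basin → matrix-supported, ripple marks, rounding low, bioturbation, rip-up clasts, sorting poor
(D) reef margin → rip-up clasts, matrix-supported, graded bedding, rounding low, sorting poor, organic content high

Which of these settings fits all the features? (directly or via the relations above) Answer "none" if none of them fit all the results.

C

Checking each candidate against the observations:
(A) lacustrine delta — ripple marks -; matrix-supported +; sorting poor -; rounding low +; graded bedding +
(B) fluvial channel — ripple marks +; matrix-supported +; sorting poor -; rounding low -; graded bedding -
(C) evaporite basin — ripple marks +; matrix-supported +; sorting poor +; rounding low +; graded bedding + (via sorting poor → coarsening-upward → graded bedding)
(D) reef margin — ripple marks -; matrix-supported +; sorting poor +; rounding low +; graded bedding +
(C) alone accounts for all the evidence.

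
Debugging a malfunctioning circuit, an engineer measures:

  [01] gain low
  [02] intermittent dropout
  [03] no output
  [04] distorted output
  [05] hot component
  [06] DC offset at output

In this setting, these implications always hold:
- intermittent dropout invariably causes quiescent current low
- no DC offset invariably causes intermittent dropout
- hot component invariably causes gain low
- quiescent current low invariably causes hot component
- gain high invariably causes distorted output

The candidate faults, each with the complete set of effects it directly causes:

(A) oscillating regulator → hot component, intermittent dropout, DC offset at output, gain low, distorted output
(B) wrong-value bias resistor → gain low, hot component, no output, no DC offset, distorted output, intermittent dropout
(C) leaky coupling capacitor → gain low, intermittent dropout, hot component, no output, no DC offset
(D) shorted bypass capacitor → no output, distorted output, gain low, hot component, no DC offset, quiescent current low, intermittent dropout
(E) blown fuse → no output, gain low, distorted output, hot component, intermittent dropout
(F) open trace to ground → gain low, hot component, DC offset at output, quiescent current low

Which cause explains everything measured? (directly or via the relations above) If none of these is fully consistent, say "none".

For each candidate, compare predicted effects to what was observed:
(A) oscillating regulator — does not account for no output
(B) wrong-value bias resistor — gain low match; intermittent dropout match; no output match; distorted output match; hot component match; DC offset at output miss
(C) leaky coupling capacitor — fails on distorted output, DC offset at output (predicts no DC offset, not DC offset at output)
(D) shorted bypass capacitor — fails on DC offset at output (predicts no DC offset, not DC offset at output)
(E) blown fuse — gain low match; intermittent dropout match; no output match; distorted output match; hot component match; DC offset at output miss
(F) open trace to ground — does not account for intermittent dropout, no output, distorted output
No candidate is consistent with all observations.

none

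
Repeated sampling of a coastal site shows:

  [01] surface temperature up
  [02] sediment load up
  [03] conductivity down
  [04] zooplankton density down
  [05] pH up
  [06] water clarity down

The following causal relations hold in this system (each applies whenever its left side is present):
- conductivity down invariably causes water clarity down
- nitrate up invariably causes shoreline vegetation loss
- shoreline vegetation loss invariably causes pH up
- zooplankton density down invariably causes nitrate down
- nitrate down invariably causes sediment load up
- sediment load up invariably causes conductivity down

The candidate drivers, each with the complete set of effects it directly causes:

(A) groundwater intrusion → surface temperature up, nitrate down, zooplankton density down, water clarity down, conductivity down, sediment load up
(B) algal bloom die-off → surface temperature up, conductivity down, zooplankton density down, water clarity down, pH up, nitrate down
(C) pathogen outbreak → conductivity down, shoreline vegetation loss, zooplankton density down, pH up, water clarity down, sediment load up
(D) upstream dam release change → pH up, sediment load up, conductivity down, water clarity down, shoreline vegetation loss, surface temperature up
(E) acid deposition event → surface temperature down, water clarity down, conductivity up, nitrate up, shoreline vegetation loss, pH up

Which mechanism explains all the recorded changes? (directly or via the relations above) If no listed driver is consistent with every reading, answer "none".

B

Checking each candidate against the observations:
(A) groundwater intrusion — does not account for pH up
(B) algal bloom die-off — accounts for every observation (sediment load up through nitrate down → sediment load up)
(C) pathogen outbreak — does not account for surface temperature up
(D) upstream dam release change — surface temperature up yes; sediment load up yes; conductivity down yes; zooplankton density down NO; pH up yes; water clarity down yes
(E) acid deposition event — surface temperature up NO; sediment load up NO; conductivity down NO; zooplankton density down NO; pH up yes; water clarity down yes
Only (B) is consistent with every observation.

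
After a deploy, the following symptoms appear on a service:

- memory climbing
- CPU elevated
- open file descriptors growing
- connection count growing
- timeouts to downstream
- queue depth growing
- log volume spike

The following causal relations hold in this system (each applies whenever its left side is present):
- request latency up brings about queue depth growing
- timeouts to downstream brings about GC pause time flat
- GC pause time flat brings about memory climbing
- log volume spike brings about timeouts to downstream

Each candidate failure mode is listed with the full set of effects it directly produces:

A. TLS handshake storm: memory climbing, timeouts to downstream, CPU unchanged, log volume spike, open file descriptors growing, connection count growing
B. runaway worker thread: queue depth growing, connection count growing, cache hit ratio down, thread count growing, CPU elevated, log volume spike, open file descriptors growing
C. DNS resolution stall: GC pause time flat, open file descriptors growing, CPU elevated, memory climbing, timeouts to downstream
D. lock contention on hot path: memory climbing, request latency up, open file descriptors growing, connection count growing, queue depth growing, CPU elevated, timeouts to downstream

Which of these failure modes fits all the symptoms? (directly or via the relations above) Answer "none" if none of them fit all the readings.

For each candidate, compare predicted effects to what was observed:
(A) TLS handshake storm — fails on CPU elevated, queue depth growing (predicts CPU unchanged, not CPU elevated)
(B) runaway worker thread — accounts for every observation (memory climbing by log volume spike → timeouts to downstream → GC pause time flat → memory climbing)
(C) DNS resolution stall — memory climbing yes; CPU elevated yes; open file descriptors growing yes; connection count growing NO; timeouts to downstream yes; queue depth growing NO; log volume spike NO
(D) lock contention on hot path — memory climbing yes; CPU elevated yes; open file descriptors growing yes; connection count growing yes; timeouts to downstream yes; queue depth growing yes; log volume spike NO
(B) alone accounts for all the evidence.

B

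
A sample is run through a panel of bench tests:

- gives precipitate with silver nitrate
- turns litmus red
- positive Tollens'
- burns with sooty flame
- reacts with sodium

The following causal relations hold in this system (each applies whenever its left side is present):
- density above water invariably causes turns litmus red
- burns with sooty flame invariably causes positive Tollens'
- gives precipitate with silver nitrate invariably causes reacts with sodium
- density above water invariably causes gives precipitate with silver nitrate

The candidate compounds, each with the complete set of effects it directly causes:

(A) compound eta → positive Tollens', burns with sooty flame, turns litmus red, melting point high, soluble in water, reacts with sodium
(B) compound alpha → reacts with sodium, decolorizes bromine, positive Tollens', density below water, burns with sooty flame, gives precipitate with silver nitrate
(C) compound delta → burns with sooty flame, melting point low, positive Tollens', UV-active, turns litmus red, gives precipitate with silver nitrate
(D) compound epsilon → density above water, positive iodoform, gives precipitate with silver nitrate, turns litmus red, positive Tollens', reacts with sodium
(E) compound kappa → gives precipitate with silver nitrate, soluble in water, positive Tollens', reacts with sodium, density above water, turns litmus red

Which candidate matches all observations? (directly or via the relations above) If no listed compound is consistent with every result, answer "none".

Testing each hypothesis:
(A) compound eta — does not account for gives precipitate with silver nitrate
(B) compound alpha — does not account for turns litmus red
(C) compound delta — gives precipitate with silver nitrate ✓; turns litmus red ✓; positive Tollens' ✓; burns with sooty flame ✓; reacts with sodium ✓ (through gives precipitate with silver nitrate → reacts with sodium)
(D) compound epsilon — does not account for burns with sooty flame
(E) compound kappa — gives precipitate with silver nitrate ✓; turns litmus red ✓; positive Tollens' ✓; burns with sooty flame ✗; reacts with sodium ✓
Only (C) is consistent with every observation.

C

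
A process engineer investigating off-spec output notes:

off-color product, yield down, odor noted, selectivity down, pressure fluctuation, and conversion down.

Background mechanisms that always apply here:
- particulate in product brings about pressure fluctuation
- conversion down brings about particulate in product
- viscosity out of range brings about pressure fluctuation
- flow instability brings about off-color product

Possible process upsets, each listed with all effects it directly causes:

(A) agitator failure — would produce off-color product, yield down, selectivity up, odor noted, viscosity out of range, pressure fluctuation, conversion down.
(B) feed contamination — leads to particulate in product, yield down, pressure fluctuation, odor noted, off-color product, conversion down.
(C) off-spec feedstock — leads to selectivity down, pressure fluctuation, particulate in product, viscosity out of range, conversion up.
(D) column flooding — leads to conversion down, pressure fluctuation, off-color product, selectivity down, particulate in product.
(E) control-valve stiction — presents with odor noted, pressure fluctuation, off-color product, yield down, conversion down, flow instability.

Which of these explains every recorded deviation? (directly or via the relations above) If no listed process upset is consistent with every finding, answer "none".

For each candidate, compare predicted effects to what was observed:
(A) agitator failure — fails on selectivity down (predicts selectivity up, not selectivity down)
(B) feed contamination — off-color product yes; yield down yes; odor noted yes; selectivity down NO; pressure fluctuation yes; conversion down yes
(C) off-spec feedstock — fails on off-color product, yield down, odor noted, conversion down (predicts conversion up, not conversion down)
(D) column flooding — does not account for yield down, odor noted
(E) control-valve stiction — does not account for selectivity down
Every candidate fails on at least one observation.

none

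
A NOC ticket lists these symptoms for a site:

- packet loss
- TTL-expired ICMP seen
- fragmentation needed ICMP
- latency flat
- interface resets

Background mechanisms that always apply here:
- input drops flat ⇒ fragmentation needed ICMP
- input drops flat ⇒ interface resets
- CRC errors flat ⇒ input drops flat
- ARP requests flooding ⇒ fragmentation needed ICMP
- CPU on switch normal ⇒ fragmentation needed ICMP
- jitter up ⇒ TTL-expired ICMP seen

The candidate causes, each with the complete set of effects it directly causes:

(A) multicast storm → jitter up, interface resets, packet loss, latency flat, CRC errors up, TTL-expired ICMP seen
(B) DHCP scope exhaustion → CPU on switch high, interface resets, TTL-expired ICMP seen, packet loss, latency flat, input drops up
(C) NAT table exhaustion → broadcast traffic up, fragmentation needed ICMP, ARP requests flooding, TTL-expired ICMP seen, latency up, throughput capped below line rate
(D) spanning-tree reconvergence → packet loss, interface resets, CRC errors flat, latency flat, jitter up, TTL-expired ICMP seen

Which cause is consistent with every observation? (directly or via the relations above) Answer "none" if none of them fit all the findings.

Per-candidate check:
(A) multicast storm — does not account for fragmentation needed ICMP
(B) DHCP scope exhaustion — packet loss ✓; TTL-expired ICMP seen ✓; fragmentation needed ICMP ✗; latency flat ✓; interface resets ✓
(C) NAT table exhaustion — packet loss ✗; TTL-expired ICMP seen ✓; fragmentation needed ICMP ✓; latency flat ✗; interface resets ✗
(D) spanning-tree reconvergence — packet loss ✓; TTL-expired ICMP seen ✓; fragmentation needed ICMP ✓ (through CRC errors flat → input drops flat → fragmentation needed ICMP); latency flat ✓; interface resets ✓
(D) alone accounts for all the evidence.

D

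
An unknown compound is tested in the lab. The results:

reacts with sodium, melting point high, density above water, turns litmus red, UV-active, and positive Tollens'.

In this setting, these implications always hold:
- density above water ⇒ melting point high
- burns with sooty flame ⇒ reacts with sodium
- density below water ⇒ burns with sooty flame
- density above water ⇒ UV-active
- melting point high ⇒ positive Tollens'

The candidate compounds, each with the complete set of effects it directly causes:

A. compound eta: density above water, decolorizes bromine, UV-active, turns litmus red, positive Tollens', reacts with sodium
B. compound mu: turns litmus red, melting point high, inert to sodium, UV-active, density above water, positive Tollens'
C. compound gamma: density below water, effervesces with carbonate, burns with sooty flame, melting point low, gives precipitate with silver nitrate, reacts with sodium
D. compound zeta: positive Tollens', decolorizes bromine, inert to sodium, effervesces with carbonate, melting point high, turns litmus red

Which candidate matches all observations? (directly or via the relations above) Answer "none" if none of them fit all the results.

A

For each candidate, compare predicted effects to what was observed:
(A) compound eta — reacts with sodium +; melting point high + (by density above water → melting point high); density above water +; turns litmus red +; UV-active +; positive Tollens' +
(B) compound mu — reacts with sodium -; melting point high +; density above water +; turns litmus red +; UV-active +; positive Tollens' +
(C) compound gamma — reacts with sodium +; melting point high -; density above water -; turns litmus red -; UV-active -; positive Tollens' -
(D) compound zeta — reacts with sodium -; melting point high +; density above water -; turns litmus red +; UV-active -; positive Tollens' +
(A) is the only candidate with no mismatches.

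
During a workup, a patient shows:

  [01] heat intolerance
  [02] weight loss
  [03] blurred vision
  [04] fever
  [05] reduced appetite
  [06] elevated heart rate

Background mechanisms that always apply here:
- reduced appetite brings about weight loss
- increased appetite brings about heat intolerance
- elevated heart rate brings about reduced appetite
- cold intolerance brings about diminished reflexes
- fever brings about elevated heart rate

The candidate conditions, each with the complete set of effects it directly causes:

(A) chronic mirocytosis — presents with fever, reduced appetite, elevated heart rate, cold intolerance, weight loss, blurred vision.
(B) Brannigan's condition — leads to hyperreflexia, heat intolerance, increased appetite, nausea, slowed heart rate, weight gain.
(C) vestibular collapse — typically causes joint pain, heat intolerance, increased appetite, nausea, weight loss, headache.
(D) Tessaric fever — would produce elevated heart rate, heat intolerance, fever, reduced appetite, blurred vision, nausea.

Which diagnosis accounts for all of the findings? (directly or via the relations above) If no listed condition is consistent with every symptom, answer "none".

D

Checking each candidate against the observations:
(A) chronic mirocytosis — fails on heat intolerance (predicts cold intolerance, not heat intolerance)
(B) Brannigan's condition — heat intolerance match; weight loss miss; blurred vision miss; fever miss; reduced appetite miss; elevated heart rate miss
(C) vestibular collapse — fails on blurred vision, fever, reduced appetite, elevated heart rate (predicts increased appetite, not reduced appetite)
(D) Tessaric fever — heat intolerance match; weight loss match (by reduced appetite → weight loss); blurred vision match; fever match; reduced appetite match; elevated heart rate match
Only (D) is consistent with every observation.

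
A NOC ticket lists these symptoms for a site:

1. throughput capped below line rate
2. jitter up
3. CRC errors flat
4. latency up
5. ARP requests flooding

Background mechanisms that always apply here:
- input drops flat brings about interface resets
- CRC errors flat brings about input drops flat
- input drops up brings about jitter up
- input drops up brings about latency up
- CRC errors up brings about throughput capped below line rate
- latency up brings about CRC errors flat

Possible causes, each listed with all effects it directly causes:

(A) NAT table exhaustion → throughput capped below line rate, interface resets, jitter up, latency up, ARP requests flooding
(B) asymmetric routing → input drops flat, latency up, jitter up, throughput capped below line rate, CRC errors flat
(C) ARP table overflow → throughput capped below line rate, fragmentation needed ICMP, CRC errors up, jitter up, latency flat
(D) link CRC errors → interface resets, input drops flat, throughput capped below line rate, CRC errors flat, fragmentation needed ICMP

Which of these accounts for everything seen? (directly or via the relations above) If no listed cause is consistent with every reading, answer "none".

A

Per-candidate check:
(A) NAT table exhaustion — throughput capped below line rate +; jitter up +; CRC errors flat + (by latency up → CRC errors flat); latency up +; ARP requests flooding +
(B) asymmetric routing — does not account for ARP requests flooding
(C) ARP table overflow — throughput capped below line rate +; jitter up +; CRC errors flat -; latency up -; ARP requests flooding -
(D) link CRC errors — throughput capped below line rate +; jitter up -; CRC errors flat +; latency up -; ARP requests flooding -
Only (A) is consistent with every observation.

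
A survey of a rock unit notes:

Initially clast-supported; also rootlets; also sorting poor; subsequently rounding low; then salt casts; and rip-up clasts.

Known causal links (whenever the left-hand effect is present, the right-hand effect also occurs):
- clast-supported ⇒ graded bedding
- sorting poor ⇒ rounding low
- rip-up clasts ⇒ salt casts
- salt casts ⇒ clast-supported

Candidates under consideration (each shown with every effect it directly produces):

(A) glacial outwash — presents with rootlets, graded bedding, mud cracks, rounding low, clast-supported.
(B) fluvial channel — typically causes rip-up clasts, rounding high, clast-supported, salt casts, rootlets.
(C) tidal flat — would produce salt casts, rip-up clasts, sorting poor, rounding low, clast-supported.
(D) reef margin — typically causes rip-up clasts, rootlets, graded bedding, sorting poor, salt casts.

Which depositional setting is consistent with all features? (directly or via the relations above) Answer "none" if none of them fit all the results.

For each candidate, compare predicted effects to what was observed:
(A) glacial outwash — clast-supported yes; rootlets yes; sorting poor NO; rounding low yes; salt casts NO; rip-up clasts NO
(B) fluvial channel — fails on sorting poor, rounding low (predicts rounding high, not rounding low)
(C) tidal flat — clast-supported yes; rootlets NO; sorting poor yes; rounding low yes; salt casts yes; rip-up clasts yes
(D) reef margin — clast-supported yes (through salt casts → clast-supported); rootlets yes; sorting poor yes; rounding low yes (through sorting poor → rounding low); salt casts yes; rip-up clasts yes
Only (D) is consistent with every observation.

D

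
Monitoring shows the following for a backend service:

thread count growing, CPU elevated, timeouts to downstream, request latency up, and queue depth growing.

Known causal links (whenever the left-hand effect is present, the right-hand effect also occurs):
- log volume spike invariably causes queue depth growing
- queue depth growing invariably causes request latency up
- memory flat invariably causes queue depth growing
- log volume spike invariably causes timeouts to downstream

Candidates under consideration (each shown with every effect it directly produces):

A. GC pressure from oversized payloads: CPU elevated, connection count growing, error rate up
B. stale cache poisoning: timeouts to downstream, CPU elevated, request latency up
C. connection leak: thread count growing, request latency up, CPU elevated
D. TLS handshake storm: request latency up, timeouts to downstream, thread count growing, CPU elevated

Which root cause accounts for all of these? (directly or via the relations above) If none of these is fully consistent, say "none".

Testing each hypothesis:
(A) GC pressure from oversized payloads — does not account for thread count growing, timeouts to downstream, request latency up, queue depth growing
(B) stale cache poisoning — does not account for thread count growing, queue depth growing
(C) connection leak — does not account for timeouts to downstream, queue depth growing
(D) TLS handshake storm — thread count growing yes; CPU elevated yes; timeouts to downstream yes; request latency up yes; queue depth growing NO
Every candidate fails on at least one observation.

none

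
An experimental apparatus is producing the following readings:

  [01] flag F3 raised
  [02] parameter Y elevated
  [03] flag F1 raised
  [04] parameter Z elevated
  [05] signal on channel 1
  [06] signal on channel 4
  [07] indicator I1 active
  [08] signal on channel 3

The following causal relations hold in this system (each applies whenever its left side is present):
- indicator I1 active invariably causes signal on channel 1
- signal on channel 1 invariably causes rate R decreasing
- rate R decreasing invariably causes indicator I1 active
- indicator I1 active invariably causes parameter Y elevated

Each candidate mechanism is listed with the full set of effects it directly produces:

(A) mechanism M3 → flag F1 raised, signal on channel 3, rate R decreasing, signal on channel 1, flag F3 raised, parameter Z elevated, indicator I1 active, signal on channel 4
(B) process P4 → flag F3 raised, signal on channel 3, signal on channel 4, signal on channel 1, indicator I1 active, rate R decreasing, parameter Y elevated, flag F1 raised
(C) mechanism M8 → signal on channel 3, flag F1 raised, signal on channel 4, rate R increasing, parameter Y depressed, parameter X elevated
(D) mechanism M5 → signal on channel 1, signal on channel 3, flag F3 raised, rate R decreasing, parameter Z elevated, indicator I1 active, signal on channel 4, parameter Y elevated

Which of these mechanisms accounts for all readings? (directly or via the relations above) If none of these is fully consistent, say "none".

A

Testing each hypothesis:
(A) mechanism M3 — accounts for every observation (parameter Y elevated via indicator I1 active → parameter Y elevated)
(B) process P4 — does not account for parameter Z elevated
(C) mechanism M8 — flag F3 raised -; parameter Y elevated -; flag F1 raised +; parameter Z elevated -; signal on channel 1 -; signal on channel 4 +; indicator I1 active -; signal on channel 3 +
(D) mechanism M5 — flag F3 raised +; parameter Y elevated +; flag F1 raised -; parameter Z elevated +; signal on channel 1 +; signal on channel 4 +; indicator I1 active +; signal on channel 3 +
(A) alone accounts for all the evidence.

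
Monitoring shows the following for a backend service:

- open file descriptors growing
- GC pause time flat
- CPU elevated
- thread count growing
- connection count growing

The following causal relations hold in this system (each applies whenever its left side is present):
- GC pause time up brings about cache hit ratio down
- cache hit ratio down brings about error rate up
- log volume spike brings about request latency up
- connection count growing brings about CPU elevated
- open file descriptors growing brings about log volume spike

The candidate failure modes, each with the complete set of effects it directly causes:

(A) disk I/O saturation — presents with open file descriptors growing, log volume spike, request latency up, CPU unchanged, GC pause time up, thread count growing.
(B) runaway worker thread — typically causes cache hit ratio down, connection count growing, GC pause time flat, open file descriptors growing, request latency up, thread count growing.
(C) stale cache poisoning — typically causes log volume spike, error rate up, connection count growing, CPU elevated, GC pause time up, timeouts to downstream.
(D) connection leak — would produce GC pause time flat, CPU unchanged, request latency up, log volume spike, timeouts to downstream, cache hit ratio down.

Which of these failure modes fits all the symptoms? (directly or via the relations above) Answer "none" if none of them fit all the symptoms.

Per-candidate check:
(A) disk I/O saturation — open file descriptors growing match; GC pause time flat miss; CPU elevated miss; thread count growing match; connection count growing miss
(B) runaway worker thread — accounts for every observation (CPU elevated by connection count growing → CPU elevated)
(C) stale cache poisoning — fails on open file descriptors growing, GC pause time flat, thread count growing (predicts GC pause time up, not GC pause time flat)
(D) connection leak — open file descriptors growing miss; GC pause time flat match; CPU elevated miss; thread count growing miss; connection count growing miss
Only (B) is consistent with every observation.

B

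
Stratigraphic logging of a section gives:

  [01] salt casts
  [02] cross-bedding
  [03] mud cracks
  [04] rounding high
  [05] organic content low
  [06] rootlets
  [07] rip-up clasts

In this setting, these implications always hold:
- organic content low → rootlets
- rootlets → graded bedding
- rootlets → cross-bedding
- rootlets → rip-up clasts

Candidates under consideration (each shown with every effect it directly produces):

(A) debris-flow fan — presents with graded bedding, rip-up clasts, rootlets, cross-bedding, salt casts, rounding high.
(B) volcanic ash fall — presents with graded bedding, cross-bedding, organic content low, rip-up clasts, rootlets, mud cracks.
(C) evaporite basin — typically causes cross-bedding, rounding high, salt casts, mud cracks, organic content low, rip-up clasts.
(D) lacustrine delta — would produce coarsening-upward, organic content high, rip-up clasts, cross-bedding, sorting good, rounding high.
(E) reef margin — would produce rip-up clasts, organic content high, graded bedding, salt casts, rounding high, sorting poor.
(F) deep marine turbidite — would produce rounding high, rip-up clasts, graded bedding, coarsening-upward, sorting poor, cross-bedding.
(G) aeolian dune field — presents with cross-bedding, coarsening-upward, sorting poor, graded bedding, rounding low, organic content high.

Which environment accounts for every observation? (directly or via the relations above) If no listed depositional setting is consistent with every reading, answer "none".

C

Testing each hypothesis:
(A) debris-flow fan — salt casts +; cross-bedding +; mud cracks -; rounding high +; organic content low -; rootlets +; rip-up clasts +
(B) volcanic ash fall — salt casts -; cross-bedding +; mud cracks +; rounding high -; organic content low +; rootlets +; rip-up clasts +
(C) evaporite basin — salt casts +; cross-bedding +; mud cracks +; rounding high +; organic content low +; rootlets + (by organic content low → rootlets); rip-up clasts +
(D) lacustrine delta — fails on salt casts, mud cracks, organic content low, rootlets (predicts organic content high, not organic content low)
(E) reef margin — salt casts +; cross-bedding -; mud cracks -; rounding high +; organic content low -; rootlets -; rip-up clasts +
(F) deep marine turbidite — salt casts -; cross-bedding +; mud cracks -; rounding high +; organic content low -; rootlets -; rip-up clasts +
(G) aeolian dune field — fails on salt casts, mud cracks, rounding high, organic content low, rootlets, rip-up clasts (predicts rounding low, not rounding high; predicts organic content high, not organic content low)
(C) alone accounts for all the evidence.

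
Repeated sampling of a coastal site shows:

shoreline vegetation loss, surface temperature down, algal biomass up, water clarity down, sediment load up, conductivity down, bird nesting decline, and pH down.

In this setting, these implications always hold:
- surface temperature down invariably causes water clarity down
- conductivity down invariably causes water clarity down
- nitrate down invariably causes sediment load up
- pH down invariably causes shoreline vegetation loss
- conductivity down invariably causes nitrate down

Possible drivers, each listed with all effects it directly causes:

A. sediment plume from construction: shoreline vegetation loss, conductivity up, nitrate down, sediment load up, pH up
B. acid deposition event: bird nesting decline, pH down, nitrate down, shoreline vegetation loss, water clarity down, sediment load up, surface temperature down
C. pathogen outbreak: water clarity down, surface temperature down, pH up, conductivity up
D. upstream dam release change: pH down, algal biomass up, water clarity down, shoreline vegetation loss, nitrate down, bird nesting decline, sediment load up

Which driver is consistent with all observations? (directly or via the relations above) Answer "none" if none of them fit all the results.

none

Testing each hypothesis:
(A) sediment plume from construction — fails on surface temperature down, algal biomass up, water clarity down, conductivity down, bird nesting decline, pH down (predicts conductivity up, not conductivity down; predicts pH up, not pH down)
(B) acid deposition event — does not account for algal biomass up, conductivity down
(C) pathogen outbreak — shoreline vegetation loss miss; surface temperature down match; algal biomass up miss; water clarity down match; sediment load up miss; conductivity down miss; bird nesting decline miss; pH down miss
(D) upstream dam release change — does not account for surface temperature down, conductivity down
None of the listed candidates fits everything.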